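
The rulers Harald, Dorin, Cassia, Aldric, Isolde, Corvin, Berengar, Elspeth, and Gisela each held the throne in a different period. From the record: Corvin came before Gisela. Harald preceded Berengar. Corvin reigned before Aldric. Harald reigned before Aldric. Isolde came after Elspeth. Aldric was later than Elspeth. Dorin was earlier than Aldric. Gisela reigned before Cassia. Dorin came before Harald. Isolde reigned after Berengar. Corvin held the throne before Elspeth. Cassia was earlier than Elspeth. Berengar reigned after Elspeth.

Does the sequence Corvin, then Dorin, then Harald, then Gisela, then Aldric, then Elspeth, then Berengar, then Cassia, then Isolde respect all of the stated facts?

The constraints require Elspeth before Aldric, but in the proposed sequence Aldric appears ahead of Elspeth. That one violation is enough.

no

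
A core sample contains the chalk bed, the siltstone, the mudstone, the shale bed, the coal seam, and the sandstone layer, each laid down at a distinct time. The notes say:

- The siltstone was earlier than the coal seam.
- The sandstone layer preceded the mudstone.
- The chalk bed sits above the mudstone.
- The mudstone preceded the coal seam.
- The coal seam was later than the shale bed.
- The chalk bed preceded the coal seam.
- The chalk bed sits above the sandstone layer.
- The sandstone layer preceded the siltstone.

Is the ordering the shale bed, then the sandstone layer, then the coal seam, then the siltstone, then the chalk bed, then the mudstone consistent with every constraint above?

The constraints require the siltstone before the coal seam, but in the proposed sequence the coal seam appears ahead of the siltstone. That one violation is enough.

no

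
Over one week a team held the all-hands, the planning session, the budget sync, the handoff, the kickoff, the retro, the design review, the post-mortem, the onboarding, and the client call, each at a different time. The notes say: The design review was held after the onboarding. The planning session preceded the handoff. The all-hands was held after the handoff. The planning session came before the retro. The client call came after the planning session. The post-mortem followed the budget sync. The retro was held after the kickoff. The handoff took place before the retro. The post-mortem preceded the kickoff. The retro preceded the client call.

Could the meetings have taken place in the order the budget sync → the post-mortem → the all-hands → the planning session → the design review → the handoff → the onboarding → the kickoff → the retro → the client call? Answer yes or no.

The constraints require the handoff before the all-hands, but in the proposed sequence the all-hands appears ahead of the handoff. That one violation is enough.

no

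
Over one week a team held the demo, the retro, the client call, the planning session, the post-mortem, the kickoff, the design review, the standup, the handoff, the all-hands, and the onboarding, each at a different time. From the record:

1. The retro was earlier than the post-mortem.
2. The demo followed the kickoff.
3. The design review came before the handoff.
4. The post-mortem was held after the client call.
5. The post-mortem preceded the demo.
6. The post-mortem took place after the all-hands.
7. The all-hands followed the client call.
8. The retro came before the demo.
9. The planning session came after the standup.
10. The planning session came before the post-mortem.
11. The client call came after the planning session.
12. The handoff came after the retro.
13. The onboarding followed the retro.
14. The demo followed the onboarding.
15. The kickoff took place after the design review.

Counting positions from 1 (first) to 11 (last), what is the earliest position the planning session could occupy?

2

The standup must come before the planning session — 1 forced predecessor.
Nothing else is forced ahead of the planning session, so its earliest slot is position 1 + 1 = 2.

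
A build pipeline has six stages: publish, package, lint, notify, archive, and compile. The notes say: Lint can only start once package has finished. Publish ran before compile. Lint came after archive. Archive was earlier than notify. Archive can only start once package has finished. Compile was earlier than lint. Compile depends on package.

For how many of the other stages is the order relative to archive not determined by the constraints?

2

Forced before archive: package; forced after archive: lint and notify.
That leaves compile and publish with no forced order relative to archive — 2.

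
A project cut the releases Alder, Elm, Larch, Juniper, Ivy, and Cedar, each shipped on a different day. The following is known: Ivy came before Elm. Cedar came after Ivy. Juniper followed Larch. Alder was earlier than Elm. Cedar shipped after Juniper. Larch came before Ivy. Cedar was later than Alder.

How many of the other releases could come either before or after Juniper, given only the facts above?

3

Forced before Juniper: Larch; forced after Juniper: Cedar.
That leaves Alder, Elm, and Ivy with no forced order relative to Juniper — 3.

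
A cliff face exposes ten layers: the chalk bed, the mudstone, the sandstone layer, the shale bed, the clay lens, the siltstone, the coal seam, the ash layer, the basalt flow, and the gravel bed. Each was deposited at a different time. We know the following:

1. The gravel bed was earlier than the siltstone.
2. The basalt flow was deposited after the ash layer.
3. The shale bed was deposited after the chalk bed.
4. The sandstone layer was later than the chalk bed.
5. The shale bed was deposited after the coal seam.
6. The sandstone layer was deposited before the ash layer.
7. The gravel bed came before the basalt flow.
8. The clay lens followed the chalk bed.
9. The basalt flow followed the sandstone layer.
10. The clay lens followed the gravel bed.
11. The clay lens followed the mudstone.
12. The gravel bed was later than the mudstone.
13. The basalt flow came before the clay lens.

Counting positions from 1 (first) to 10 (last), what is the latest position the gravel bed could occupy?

The gravel bed must come before the basalt flow, the clay lens, and the siltstone — 3 layers forced after it.
Everything else can be placed before the gravel bed in some valid order, so the gravel bed can sit as late as position 10 − 3 = 7.

7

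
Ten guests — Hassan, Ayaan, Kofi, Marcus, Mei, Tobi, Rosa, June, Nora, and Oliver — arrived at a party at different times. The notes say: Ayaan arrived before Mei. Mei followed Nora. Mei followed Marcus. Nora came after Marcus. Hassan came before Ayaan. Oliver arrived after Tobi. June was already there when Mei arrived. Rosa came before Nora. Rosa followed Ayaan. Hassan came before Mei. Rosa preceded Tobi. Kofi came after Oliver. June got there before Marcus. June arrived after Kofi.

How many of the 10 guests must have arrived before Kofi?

5

Directly stated before Kofi: Oliver.
Ayaan reaches Kofi via Ayaan → Rosa → Tobi → Oliver → Kofi.
Hassan reaches Kofi via Hassan → Ayaan → Rosa → Tobi → Oliver → Kofi.
Rosa reaches Kofi via Rosa → Tobi → Oliver → Kofi.
Likewise Tobi reaches Kofi by chaining the stated constraints.
That's Ayaan, Hassan, Oliver, Rosa, and Tobi — 5 in all.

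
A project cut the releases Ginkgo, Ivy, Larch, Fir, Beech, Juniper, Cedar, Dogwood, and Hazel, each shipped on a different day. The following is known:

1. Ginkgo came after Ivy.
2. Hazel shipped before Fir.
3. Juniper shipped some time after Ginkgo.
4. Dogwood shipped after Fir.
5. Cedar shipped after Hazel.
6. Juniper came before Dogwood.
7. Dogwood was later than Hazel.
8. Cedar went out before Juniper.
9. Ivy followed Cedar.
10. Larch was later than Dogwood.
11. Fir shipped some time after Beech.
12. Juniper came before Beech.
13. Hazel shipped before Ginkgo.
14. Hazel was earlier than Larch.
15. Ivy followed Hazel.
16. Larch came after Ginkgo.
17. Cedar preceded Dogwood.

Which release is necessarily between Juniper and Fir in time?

Beech

Tracing the constraints gives Juniper → Beech → Fir, so Beech sits after Juniper and before Fir.
No other release is forced both after Juniper and before Fir.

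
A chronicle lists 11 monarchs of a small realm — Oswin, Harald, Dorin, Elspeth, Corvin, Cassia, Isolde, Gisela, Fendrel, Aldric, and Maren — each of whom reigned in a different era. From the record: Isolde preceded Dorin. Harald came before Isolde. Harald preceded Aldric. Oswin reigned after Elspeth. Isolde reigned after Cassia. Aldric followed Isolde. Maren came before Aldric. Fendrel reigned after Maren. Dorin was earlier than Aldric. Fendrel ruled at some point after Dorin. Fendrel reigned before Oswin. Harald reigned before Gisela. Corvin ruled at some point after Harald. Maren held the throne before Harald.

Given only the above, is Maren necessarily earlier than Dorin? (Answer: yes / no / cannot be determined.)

yes

Chain the constraints: Maren → Harald → Isolde → Dorin. Each link is directly stated, so Maren comes before Dorin.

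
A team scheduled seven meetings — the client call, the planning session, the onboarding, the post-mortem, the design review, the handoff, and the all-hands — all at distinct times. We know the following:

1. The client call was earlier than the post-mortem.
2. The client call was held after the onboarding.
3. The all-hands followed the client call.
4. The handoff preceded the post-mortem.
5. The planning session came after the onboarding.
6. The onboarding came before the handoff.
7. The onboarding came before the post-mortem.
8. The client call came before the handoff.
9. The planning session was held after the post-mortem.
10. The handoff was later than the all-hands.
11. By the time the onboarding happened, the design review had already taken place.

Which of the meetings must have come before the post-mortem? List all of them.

the all-hands, the client call, the design review, the handoff, the onboarding

Directly stated before the post-mortem: the client call, the handoff, and the onboarding.
The all-hands reaches the post-mortem via the all-hands → the handoff → the post-mortem.
The design review reaches the post-mortem via the design review → the onboarding → the post-mortem.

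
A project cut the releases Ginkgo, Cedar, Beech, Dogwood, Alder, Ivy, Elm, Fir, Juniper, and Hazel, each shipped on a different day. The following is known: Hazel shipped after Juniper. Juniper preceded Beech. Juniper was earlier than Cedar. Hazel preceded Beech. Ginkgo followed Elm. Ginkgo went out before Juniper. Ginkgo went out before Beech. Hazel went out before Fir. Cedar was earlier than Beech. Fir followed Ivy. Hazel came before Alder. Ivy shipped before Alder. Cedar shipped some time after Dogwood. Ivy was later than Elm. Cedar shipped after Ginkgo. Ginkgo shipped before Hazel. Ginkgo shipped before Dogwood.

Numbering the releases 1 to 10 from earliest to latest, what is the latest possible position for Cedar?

9

Cedar must come before Beech — 1 release forced after it.
Everything else can be placed before Cedar in some valid order, so Cedar can sit as late as position 10 − 1 = 9.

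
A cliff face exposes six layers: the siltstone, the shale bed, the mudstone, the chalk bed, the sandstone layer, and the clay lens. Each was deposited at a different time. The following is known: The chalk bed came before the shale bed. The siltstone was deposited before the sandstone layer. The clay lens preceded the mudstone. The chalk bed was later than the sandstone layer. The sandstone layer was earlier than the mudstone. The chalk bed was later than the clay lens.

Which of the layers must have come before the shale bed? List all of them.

the chalk bed, the clay lens, the sandstone layer, the siltstone

Directly stated before the shale bed: the chalk bed.
The clay lens reaches the shale bed via the clay lens → the chalk bed → the shale bed.
The sandstone layer reaches the shale bed via the sandstone layer → the chalk bed → the shale bed.
The siltstone reaches the shale bed via the siltstone → the sandstone layer → the chalk bed → the shale bed.
No chain forces the mudstone ahead of the shale bed.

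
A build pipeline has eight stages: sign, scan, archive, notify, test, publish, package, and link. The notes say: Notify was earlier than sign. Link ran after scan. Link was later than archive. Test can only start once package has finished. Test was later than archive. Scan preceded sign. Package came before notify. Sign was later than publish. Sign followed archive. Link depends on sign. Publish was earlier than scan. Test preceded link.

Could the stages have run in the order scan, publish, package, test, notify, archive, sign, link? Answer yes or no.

The constraints require publish before scan, but in the proposed sequence scan appears ahead of publish. That one violation is enough.

no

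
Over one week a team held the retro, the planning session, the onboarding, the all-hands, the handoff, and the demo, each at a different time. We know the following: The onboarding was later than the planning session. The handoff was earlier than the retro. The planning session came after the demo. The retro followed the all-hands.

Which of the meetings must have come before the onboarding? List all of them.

Directly stated before the onboarding: the planning session.
The demo reaches the onboarding via the demo → the planning session → the onboarding.

the demo, the planning session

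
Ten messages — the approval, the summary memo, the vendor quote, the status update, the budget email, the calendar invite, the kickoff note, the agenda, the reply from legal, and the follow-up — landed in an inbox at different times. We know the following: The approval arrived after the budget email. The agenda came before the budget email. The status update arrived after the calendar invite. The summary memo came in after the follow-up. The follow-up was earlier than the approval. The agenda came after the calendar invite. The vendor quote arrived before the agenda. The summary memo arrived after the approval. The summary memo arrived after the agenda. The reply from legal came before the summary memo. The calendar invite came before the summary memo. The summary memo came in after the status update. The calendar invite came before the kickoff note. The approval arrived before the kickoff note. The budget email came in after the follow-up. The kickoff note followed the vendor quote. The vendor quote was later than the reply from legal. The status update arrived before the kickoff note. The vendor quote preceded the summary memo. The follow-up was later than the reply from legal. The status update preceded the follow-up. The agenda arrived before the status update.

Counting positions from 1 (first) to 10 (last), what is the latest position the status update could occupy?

The status update must come before the approval, the budget email, the follow-up, the kickoff note, and the summary memo — 5 messages forced after it.
Everything else can be placed before the status update in some valid order, so the status update can sit as late as position 10 − 5 = 5.

5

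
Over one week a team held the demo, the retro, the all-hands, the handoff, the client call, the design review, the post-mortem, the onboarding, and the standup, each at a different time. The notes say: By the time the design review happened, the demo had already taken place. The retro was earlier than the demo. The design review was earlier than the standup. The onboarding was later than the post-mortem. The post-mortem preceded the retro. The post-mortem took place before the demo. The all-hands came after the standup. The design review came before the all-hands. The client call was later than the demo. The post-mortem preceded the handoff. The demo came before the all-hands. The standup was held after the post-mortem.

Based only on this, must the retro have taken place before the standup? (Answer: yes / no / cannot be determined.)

Chain the constraints: the retro → the demo → the design review → the standup. Each link is directly stated, so the retro comes before the standup.

yes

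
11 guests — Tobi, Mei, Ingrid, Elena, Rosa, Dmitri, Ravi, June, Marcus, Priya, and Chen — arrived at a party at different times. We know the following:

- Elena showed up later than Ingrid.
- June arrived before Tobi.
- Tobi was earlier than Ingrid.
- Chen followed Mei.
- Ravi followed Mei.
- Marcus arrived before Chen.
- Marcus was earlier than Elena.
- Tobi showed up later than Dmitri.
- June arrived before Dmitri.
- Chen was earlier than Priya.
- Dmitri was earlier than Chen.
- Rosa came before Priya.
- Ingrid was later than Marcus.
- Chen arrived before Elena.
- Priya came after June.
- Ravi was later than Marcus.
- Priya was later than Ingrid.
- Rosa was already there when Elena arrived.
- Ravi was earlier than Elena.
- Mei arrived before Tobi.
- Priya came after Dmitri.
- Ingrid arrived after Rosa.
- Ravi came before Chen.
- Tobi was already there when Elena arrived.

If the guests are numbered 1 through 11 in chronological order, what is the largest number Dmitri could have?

6

Dmitri must come before Chen, Elena, Ingrid, Priya, and Tobi — 5 guests forced after them.
Everything else can be placed before Dmitri in some valid order, so Dmitri can sit as late as position 11 − 5 = 6.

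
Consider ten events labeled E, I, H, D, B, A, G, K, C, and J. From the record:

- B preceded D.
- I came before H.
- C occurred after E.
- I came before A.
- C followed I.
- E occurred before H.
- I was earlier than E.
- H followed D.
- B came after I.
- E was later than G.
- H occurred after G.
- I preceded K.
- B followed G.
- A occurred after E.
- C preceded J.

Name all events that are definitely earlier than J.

C, E, G, I

Directly stated before J: C.
E reaches J via E → C → J.
G reaches J via G → E → C → J.
I reaches J via I → C → J.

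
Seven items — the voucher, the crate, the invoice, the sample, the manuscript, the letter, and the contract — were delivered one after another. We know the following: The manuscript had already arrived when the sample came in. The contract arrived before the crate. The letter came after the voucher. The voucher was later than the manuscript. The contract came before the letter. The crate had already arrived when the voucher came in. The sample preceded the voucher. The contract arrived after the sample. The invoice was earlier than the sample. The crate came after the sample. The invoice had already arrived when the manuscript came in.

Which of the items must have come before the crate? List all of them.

Directly stated before the crate: the contract and the sample.
The invoice reaches the crate via the invoice → the sample → the crate.
The manuscript reaches the crate via the manuscript → the sample → the crate.
No chain forces the voucher (or any of the others) ahead of the crate.

the contract, the invoice, the manuscript, the sample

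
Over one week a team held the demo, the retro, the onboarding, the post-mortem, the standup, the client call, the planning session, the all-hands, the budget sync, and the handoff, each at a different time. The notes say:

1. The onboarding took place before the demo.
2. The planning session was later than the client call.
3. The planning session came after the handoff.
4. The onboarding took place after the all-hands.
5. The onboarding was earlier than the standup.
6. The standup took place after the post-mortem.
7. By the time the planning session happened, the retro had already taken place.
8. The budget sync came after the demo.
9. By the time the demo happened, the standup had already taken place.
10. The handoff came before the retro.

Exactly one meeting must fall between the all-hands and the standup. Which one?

the onboarding

Tracing the constraints gives the all-hands → the onboarding → the standup, so the onboarding sits after the all-hands and before the standup.
No other meeting is forced both after the all-hands and before the standup.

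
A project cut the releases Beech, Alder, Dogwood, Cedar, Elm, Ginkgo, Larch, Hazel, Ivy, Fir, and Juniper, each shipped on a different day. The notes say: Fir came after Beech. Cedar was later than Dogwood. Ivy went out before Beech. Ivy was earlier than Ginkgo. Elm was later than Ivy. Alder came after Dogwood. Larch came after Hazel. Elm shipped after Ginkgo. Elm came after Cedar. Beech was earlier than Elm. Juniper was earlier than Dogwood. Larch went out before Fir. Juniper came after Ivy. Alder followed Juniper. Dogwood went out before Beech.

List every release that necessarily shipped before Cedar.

Directly stated before Cedar: Dogwood.
Ivy reaches Cedar via Ivy → Juniper → Dogwood → Cedar.
Juniper reaches Cedar via Juniper → Dogwood → Cedar.
No chain forces Beech (or any of the others) ahead of Cedar.

Dogwood, Ivy, Juniper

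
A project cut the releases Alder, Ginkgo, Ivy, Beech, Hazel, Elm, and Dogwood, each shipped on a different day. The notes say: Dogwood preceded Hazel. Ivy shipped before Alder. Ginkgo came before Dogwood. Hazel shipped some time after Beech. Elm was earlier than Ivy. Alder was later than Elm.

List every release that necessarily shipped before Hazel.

Beech, Dogwood, Ginkgo

Directly stated before Hazel: Beech and Dogwood.
Ginkgo reaches Hazel via Ginkgo → Dogwood → Hazel.
No chain forces Ivy (or any of the others) ahead of Hazel.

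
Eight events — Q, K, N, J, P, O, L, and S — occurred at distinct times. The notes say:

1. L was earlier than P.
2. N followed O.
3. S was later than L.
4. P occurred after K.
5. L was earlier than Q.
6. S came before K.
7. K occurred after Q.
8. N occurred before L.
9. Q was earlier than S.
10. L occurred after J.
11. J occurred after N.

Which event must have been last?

Every other event has a chain of constraints placing it before P, so P is last.

P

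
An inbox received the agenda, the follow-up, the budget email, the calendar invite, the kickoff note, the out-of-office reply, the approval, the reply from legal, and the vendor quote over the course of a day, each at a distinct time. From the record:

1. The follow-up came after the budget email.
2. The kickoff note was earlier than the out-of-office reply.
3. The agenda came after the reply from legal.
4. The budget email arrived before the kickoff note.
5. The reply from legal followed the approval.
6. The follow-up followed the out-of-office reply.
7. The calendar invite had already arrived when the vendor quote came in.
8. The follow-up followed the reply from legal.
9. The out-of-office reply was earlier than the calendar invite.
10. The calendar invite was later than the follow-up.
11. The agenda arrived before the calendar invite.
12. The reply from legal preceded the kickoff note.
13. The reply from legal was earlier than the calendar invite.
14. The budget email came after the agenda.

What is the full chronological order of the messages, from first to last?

The constraints fix every adjacent pair, so only one ordering works:
the approval → the reply from legal → the agenda → the budget email → the kickoff note → the out-of-office reply → the follow-up → the calendar invite → the vendor quote.

the approval, the reply from legal, the agenda, the budget email, the kickoff note, the out-of-office reply, the follow-up, the calendar invite, the vendor quote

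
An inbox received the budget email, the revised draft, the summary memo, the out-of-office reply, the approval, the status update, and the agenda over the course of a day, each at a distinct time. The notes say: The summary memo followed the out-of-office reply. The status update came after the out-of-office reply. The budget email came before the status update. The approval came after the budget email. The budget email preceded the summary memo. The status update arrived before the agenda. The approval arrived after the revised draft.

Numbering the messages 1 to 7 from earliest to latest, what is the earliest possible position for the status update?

The budget email and the out-of-office reply must both come before the status update — 2 forced predecessors.
Nothing else is forced ahead of the status update, so its earliest slot is position 2 + 1 = 3.

3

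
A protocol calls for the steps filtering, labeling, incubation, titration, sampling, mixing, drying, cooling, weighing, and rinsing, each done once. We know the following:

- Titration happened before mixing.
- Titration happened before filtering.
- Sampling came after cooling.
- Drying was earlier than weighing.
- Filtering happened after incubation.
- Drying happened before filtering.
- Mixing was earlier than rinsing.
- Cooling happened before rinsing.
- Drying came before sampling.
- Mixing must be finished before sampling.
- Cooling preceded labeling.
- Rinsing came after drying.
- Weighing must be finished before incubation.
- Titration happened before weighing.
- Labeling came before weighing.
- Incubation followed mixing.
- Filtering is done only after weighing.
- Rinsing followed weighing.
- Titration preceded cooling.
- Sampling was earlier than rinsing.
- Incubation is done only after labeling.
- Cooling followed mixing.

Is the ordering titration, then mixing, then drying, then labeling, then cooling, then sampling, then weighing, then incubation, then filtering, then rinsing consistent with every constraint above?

The constraints require cooling before labeling, but in the proposed sequence labeling appears ahead of cooling. That one violation is enough.

no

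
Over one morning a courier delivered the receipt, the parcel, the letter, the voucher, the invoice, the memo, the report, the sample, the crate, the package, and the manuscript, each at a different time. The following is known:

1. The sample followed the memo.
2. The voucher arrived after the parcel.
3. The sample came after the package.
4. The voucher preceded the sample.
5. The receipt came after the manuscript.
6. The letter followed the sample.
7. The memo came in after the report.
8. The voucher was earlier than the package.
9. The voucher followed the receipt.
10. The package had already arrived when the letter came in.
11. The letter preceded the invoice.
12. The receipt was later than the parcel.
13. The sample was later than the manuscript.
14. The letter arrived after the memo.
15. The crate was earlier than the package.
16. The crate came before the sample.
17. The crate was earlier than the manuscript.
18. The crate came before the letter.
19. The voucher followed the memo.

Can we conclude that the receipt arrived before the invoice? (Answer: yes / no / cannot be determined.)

Chain the constraints: the receipt → the voucher → the package → the letter → the invoice. Each link is directly stated, so the receipt comes before the invoice.

yes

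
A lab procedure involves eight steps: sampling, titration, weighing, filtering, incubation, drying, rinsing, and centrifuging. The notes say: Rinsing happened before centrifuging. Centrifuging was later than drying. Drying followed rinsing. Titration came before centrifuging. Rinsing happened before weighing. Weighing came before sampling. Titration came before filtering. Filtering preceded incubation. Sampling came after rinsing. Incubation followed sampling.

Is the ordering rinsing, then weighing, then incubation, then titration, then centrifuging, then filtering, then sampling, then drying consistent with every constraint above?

The constraints require sampling before incubation, but in the proposed sequence incubation appears ahead of sampling. That one violation is enough.

no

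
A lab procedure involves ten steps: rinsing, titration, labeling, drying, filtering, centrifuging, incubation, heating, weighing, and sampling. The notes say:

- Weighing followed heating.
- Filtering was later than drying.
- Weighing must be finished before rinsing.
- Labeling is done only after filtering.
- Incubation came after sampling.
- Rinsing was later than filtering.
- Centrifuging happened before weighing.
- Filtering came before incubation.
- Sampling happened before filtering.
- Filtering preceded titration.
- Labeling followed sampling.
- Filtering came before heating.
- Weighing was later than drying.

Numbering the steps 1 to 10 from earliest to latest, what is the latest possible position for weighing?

9

Weighing must come before rinsing — 1 step forced after it.
Everything else can be placed before weighing in some valid order, so weighing can sit as late as position 10 − 1 = 9.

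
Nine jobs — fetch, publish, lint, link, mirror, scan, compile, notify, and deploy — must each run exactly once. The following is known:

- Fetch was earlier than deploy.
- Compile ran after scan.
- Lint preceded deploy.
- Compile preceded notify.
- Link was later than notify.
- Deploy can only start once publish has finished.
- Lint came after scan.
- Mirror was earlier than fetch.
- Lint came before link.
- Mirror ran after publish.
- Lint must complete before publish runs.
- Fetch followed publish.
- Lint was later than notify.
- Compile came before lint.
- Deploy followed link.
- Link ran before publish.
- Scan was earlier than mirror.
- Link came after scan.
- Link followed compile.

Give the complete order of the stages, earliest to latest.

scan, compile, notify, lint, link, publish, mirror, fetch, deploy

The constraints fix every adjacent pair, so only one ordering works:
scan → compile → notify → lint → link → publish → mirror → fetch → deploy.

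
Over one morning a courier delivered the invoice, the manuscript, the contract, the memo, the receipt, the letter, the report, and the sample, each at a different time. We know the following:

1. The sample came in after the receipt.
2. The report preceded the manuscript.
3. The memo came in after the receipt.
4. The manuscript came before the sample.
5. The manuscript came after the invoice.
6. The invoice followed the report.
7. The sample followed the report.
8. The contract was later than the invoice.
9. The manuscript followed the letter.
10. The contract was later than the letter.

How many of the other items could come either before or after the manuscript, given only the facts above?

Forced before the manuscript: the invoice, the letter, and the report; forced after the manuscript: the sample.
That leaves the contract, the memo, and the receipt with no forced order relative to the manuscript — 3.

3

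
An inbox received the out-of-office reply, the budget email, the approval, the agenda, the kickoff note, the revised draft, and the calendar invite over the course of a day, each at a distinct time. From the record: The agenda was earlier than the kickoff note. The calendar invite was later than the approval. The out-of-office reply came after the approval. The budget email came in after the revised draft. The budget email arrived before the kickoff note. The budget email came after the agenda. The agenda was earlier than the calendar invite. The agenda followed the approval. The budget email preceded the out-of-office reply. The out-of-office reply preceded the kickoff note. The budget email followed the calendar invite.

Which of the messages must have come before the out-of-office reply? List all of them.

the agenda, the approval, the budget email, the calendar invite, the revised draft

Directly stated before the out-of-office reply: the approval and the budget email.
The agenda reaches the out-of-office reply via the agenda → the budget email → the out-of-office reply.
The calendar invite reaches the out-of-office reply via the calendar invite → the budget email → the out-of-office reply.
The revised draft reaches the out-of-office reply via the revised draft → the budget email → the out-of-office reply.
No chain forces the kickoff note ahead of the out-of-office reply.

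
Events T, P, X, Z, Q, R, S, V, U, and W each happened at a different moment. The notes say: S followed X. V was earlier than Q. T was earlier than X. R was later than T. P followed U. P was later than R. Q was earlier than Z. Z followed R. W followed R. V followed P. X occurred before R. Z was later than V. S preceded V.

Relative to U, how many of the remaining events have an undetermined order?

Forced after U: P, Q, V, and Z.
That leaves R, S, T, W, and X with no forced order relative to U — 5.

5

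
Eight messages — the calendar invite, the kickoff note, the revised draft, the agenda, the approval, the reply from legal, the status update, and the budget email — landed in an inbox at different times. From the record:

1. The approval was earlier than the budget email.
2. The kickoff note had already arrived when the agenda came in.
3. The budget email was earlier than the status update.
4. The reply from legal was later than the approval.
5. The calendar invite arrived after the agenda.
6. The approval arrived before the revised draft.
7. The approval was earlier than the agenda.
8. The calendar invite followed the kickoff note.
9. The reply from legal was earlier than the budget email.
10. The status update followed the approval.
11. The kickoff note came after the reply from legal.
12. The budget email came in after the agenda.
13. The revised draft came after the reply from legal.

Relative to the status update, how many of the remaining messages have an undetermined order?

2

Forced before the status update: the agenda, the approval, the budget email, the kickoff note, and the reply from legal.
That leaves the calendar invite and the revised draft with no forced order relative to the status update — 2.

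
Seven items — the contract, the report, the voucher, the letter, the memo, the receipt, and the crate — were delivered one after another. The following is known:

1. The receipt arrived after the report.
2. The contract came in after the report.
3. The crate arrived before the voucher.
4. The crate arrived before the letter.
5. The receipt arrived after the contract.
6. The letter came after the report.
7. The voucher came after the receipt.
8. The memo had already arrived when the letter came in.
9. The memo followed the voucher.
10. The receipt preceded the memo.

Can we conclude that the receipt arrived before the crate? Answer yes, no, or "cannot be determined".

cannot be determined

No chain of stated constraints runs from the receipt to the crate, and none runs from the crate to the receipt either.
So the relative order of the receipt and the crate is not fixed by the given facts.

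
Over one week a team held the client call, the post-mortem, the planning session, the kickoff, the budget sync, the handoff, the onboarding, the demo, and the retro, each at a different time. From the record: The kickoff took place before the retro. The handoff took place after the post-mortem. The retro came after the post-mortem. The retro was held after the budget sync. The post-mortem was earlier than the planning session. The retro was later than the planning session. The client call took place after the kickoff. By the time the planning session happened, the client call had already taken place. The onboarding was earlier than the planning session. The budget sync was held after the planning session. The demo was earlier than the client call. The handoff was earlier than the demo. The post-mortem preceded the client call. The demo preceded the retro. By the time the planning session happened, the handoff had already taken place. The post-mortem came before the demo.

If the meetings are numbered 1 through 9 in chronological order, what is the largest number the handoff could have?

The handoff must come before the budget sync, the client call, the demo, the planning session, and the retro — 5 meetings forced after it.
Everything else can be placed before the handoff in some valid order, so the handoff can sit as late as position 9 − 5 = 4.

4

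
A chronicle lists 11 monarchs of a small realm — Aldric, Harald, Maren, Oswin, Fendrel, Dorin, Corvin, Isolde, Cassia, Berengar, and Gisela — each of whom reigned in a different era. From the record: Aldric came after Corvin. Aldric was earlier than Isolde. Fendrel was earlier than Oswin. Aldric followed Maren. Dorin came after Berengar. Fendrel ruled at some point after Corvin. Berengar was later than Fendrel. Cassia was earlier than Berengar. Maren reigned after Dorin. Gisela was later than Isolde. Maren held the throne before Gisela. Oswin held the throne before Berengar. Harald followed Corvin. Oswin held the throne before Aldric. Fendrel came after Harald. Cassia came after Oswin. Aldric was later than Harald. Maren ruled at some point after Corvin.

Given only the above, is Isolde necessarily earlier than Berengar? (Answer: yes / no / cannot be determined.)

Tracing the constraints gives Berengar → Dorin → Maren → Aldric → Isolde, so Berengar must come before Isolde.
That means Isolde cannot be before Berengar.

no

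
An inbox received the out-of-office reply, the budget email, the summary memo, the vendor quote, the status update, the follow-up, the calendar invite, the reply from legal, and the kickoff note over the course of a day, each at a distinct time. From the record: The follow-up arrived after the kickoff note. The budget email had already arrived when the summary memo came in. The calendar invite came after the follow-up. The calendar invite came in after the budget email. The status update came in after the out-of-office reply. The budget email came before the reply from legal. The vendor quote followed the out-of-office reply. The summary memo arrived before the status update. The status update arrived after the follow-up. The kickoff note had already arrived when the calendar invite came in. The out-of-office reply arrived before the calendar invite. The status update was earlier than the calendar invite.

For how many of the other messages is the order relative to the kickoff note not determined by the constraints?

Forced after the kickoff note: the calendar invite, the follow-up, and the status update.
That leaves the budget email, the out-of-office reply, the reply from legal, the summary memo, and the vendor quote with no forced order relative to the kickoff note — 5.

5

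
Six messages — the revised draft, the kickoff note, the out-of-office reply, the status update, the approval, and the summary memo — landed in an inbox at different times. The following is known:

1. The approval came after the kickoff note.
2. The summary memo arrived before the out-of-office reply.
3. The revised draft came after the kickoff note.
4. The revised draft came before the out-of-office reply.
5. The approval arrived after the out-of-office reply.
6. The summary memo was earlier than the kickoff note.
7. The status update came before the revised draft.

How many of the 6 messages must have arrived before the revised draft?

Directly stated before the revised draft: the kickoff note and the status update.
The summary memo reaches the revised draft via the summary memo → the kickoff note → the revised draft.
That's the kickoff note, the status update, and the summary memo — 3 in all.

3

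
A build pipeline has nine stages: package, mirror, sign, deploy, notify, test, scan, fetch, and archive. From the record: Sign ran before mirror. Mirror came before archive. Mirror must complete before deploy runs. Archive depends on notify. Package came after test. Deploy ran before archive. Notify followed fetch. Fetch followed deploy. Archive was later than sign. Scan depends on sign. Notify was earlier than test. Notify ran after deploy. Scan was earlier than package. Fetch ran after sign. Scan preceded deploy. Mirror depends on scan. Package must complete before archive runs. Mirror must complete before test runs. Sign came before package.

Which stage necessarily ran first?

Sign has a chain of constraints placing it before every other stage, so sign must be first.

sign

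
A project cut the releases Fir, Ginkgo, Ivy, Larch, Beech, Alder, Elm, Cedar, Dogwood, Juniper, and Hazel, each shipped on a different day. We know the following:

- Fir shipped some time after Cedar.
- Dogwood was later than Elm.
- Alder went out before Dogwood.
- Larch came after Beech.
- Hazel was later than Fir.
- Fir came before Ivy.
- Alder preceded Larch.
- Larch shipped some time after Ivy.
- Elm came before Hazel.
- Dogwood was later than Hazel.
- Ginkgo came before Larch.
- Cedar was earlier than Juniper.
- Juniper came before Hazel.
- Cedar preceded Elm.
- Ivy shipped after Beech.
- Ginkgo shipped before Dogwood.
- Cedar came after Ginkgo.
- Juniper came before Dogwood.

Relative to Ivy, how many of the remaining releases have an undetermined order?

Forced before Ivy: Beech, Cedar, Fir, and Ginkgo; forced after Ivy: Larch.
That leaves Alder, Dogwood, Elm, Hazel, and Juniper with no forced order relative to Ivy — 5.

5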